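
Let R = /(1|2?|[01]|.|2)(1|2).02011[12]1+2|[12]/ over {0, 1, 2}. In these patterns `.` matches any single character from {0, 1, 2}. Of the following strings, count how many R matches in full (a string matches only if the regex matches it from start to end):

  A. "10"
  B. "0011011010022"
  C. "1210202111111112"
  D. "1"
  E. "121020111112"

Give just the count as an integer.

2

A → no match
B → no match
C → no match
D → match
E → match
Total matched: 2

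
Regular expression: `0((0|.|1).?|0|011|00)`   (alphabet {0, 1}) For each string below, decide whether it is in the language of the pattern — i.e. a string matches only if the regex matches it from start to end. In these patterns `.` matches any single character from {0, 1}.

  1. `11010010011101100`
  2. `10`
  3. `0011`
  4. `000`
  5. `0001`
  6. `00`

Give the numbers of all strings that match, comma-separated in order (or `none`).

1 → no match — must start with `0`
2 → no match — must start with `0`
3 → match
4 → match
5 → no match
6 → match

3, 4, 6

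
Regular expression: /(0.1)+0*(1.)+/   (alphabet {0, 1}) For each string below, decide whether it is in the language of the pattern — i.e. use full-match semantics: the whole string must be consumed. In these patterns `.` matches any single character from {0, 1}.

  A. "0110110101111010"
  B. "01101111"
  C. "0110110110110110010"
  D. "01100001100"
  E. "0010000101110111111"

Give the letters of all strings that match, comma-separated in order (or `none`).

B, C, E

A → no match
B → match
C → match
D → no match
E → match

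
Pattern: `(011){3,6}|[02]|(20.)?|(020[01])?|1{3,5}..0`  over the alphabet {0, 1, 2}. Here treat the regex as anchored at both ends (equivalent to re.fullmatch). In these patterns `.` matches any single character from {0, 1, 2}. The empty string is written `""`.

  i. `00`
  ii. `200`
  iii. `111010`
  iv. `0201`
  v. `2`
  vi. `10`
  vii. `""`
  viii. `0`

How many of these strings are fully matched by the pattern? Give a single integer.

i → no match
ii → match
iii → match
iv → match
v → match
vi → no match
vii → match
viii → match
Total matched: 6

6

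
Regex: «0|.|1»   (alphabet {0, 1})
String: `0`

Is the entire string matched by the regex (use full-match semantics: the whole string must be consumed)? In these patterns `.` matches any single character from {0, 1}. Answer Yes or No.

Yes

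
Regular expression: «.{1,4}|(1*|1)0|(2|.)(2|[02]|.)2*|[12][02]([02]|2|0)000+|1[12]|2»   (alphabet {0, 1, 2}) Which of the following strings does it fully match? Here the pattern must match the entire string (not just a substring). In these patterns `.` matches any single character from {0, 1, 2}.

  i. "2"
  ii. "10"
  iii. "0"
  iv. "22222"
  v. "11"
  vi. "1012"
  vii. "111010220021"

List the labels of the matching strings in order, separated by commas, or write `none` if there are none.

i. "2" → match
ii. "10" → match
iii. "0" → match
iv. "22222" → match
v. "11" → match
vi. "1012" → match
vii. "111010220021" → no match

i, ii, iii, iv, v, vi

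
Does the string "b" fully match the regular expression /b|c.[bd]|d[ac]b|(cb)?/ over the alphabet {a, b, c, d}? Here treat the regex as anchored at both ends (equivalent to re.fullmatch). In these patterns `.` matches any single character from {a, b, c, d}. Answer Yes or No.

Yes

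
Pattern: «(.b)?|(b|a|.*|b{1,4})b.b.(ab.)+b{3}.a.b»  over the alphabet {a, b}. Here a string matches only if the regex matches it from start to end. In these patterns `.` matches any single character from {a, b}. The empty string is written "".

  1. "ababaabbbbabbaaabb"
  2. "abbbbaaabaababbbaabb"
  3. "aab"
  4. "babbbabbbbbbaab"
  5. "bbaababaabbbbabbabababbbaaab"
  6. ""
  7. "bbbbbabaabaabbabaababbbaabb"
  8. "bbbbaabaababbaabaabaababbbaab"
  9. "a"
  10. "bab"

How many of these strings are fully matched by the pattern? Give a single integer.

2

1 → no match
2 → no match
3 → no match
4 → no match
5 → no match
6 → match
7 → match
8 → no match
9 → no match
10 → no match
Total matched: 2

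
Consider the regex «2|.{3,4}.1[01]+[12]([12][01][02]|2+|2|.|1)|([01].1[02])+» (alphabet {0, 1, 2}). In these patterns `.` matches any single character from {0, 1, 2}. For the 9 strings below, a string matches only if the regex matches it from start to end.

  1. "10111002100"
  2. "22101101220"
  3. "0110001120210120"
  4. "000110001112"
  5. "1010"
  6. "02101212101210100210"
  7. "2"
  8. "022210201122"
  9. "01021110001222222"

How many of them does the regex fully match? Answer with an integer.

1. "10111002100" → match
2. "22101101220" → no match
3 → no match
4. "000110001112" → match
5. "1010" → match
6 → match
7. "2" → match
8. "022210201122" → no match
9 → match
Total matched: 6

6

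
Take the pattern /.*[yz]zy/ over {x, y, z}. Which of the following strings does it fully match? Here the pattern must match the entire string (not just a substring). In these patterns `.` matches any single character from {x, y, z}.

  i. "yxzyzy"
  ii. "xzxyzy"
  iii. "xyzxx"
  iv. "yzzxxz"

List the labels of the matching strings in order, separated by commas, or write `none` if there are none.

i, ii

i → match
ii → match
iii → no match — must end with "zy"
iv → no match — must end with "zy"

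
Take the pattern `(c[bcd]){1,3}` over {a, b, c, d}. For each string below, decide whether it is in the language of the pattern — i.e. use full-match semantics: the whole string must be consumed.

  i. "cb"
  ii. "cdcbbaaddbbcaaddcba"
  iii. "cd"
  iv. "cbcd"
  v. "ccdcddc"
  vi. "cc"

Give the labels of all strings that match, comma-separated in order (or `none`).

i → match
ii → no match
iii → match
iv → match
v → no match
vi → match

i, iii, iv, vi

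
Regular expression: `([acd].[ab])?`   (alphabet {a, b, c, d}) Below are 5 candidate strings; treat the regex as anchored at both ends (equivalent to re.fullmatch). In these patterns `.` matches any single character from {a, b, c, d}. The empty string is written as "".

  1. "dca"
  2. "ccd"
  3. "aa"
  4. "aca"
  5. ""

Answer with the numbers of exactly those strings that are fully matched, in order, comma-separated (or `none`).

1, 4, 5

1 → match
2 → no match
3 → no match
4 → match
5 → match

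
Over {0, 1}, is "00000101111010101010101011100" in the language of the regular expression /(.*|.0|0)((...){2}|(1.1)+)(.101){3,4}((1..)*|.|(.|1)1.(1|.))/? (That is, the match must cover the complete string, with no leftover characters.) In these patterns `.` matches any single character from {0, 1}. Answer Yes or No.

Yes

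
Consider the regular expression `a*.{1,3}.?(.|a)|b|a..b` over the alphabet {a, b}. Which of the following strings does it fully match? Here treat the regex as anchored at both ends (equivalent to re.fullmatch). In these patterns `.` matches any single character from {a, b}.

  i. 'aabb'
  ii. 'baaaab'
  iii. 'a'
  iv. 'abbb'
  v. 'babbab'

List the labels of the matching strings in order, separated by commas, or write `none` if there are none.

i → match
ii → no match
iii → no match
iv → match
v → no match

i, iv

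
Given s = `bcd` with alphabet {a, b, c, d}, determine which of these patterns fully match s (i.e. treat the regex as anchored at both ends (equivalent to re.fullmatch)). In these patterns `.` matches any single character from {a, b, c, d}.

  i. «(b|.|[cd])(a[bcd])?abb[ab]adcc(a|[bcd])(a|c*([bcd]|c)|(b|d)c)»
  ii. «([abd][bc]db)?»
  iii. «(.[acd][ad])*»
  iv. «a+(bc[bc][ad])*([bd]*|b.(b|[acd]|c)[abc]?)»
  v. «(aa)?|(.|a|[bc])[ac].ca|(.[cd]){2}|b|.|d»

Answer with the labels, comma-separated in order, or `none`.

iii

i → no match
ii → no match
iii → match
iv → no match — must start with `a`
v → no match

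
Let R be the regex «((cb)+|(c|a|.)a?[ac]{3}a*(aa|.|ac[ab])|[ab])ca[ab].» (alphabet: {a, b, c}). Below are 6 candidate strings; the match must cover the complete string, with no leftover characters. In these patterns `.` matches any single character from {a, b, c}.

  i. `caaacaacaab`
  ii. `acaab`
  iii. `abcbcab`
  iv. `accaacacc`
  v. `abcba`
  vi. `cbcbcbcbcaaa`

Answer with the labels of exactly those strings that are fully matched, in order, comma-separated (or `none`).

i, ii, vi

i → match
ii → match
iii → no match
iv → no match
v → no match
vi → match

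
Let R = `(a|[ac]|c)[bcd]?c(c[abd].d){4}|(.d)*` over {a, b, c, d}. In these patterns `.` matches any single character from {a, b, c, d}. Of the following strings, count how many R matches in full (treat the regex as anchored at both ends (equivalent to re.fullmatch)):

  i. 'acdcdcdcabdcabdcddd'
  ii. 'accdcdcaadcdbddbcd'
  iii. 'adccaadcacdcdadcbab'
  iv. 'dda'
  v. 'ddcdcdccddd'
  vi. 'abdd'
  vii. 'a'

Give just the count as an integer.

0

i → no match
ii → no match
iii → no match
iv → no match
v → no match
vi → no match
vii → no match
Total matched: 0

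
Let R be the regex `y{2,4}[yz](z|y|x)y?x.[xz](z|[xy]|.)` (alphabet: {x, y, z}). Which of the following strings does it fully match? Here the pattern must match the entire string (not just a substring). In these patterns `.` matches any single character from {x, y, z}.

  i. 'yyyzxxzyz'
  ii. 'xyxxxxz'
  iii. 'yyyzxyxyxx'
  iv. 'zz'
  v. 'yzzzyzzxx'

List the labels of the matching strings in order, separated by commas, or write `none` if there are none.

iii

i. 'yyyzxxzyz' → no match
ii. 'xyxxxxz' → no match — must start with 'y'
iii. 'yyyzxyxyxx' → match
iv. 'zz' → no match — must start with 'y'
v. 'yzzzyzzxx' → no match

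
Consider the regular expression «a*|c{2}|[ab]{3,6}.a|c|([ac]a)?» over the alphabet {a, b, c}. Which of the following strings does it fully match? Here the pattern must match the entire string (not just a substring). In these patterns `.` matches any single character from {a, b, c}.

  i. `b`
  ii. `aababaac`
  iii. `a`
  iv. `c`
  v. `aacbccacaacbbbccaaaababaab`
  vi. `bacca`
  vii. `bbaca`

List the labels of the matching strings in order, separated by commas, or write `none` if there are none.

i → no match
ii → no match
iii → match
iv → match
v → no match
vi → no match
vii → match

iii, iv, vii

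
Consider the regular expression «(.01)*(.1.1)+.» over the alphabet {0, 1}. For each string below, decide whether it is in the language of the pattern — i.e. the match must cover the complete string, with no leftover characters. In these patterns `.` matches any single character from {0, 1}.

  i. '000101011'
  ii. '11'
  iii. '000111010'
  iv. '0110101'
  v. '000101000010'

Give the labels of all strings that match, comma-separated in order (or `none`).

i → no match
ii → no match
iii → no match
iv → no match
v → no match

none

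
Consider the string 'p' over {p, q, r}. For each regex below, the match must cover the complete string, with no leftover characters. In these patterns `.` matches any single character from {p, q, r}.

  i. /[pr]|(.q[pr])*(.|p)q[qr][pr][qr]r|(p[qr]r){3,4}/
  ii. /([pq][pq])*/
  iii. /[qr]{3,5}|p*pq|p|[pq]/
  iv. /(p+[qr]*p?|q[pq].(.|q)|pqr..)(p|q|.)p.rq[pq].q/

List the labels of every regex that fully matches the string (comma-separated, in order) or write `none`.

i, iii

i → match
ii → no match
iii → match
iv → no match — must end with 'q'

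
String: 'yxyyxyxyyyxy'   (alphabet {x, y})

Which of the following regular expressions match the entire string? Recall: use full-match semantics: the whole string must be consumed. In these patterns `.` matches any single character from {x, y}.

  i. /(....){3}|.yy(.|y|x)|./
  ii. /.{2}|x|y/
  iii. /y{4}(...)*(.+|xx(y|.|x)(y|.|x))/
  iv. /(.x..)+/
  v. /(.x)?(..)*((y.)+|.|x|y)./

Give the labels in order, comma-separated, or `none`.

i → match
ii → no match
iii → no match
iv → no match
v → match

i, v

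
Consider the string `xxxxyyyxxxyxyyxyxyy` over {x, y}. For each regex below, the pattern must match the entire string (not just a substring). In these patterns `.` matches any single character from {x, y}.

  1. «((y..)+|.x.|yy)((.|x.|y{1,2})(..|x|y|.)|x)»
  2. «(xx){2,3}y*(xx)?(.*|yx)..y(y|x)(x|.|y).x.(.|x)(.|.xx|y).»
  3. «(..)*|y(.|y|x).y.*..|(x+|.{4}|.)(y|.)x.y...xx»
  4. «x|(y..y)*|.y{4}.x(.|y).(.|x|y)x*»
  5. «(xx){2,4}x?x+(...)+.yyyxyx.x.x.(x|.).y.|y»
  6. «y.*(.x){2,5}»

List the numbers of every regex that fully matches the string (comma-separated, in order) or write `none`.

1 → no match
2 → match
3 → no match
4 → no match
5 → no match
6 → no match — must start with `y`

2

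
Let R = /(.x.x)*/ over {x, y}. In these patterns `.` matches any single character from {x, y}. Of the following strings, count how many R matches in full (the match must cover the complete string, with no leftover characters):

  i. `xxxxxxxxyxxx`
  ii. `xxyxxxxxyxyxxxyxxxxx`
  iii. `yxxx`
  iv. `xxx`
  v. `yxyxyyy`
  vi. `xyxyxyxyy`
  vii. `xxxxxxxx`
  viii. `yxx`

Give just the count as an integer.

4

i. `xxxxxxxxyxxx` → match
ii → match
iii. `yxxx` → match
iv. `xxx` → no match
v. `yxyxyyy` → no match
vi. `xyxyxyxyy` → no match
vii. `xxxxxxxx` → match
viii. `yxx` → no match
Total matched: 4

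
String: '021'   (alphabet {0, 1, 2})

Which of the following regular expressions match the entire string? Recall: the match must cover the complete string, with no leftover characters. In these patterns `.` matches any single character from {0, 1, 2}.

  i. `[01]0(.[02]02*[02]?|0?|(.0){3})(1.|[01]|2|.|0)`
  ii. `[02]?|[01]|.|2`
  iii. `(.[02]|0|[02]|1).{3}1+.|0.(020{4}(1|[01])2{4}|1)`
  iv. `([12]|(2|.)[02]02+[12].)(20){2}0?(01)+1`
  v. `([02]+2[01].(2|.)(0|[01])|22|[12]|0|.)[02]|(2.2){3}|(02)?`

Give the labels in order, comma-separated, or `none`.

i → no match
ii → no match
iii → match
iv → no match — must end with '011'
v → no match

iii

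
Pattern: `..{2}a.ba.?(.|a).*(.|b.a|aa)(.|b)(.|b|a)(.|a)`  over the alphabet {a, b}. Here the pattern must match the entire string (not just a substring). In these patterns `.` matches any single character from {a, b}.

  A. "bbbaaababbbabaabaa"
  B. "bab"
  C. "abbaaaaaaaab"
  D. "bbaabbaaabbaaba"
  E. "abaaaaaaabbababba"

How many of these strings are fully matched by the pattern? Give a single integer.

A → no match
B → no match
C → no match
D → match
E → no match
Total matched: 1

1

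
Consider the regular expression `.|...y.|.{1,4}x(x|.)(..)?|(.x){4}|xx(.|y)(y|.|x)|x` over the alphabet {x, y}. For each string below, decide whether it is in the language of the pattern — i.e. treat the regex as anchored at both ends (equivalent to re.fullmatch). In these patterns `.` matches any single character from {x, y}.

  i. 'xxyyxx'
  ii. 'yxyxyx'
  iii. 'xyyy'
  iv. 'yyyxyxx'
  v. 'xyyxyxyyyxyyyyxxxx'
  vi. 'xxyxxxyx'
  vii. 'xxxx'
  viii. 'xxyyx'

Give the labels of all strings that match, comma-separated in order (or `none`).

i, iv, vi, vii, viii

i. 'xxyyxx' → match
ii. 'yxyxyx' → no match
iii. 'xyyy' → no match
iv. 'yyyxyxx' → match
v → no match
vi. 'xxyxxxyx' → match
vii. 'xxxx' → match
viii. 'xxyyx' → match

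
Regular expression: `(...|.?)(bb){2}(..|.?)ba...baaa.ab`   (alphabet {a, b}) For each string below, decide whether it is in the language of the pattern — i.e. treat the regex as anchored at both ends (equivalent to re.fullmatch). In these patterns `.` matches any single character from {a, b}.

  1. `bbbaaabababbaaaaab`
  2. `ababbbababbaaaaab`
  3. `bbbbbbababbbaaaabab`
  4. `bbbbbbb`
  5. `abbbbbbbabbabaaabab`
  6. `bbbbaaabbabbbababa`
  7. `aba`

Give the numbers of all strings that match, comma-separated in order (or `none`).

1 → no match
2 → no match
3 → no match
4 → no match — must end with `ab`
5 → match
6 → no match — must end with `ab`
7 → no match — must end with `ab`

5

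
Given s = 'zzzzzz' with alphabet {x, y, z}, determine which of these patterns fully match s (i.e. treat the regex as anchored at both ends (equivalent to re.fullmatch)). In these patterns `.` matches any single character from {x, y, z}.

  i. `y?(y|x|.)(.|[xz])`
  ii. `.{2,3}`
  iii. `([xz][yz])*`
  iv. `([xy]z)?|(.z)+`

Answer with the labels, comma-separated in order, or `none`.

i → no match
ii → no match
iii → match
iv → match

iii, iv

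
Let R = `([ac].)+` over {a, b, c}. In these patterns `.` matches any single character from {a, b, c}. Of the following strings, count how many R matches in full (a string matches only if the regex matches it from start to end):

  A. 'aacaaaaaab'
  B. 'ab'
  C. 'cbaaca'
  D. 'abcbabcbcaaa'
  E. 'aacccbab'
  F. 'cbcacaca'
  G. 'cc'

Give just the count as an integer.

7

A → match
B → match
C → match
D → match
E → match
F → match
G → match
Total matched: 7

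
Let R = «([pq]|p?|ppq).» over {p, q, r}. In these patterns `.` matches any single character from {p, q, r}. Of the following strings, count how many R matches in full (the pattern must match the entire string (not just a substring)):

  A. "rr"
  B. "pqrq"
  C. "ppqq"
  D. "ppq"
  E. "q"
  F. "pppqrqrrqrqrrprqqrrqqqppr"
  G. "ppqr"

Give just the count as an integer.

A. "rr" → no match
B. "pqrq" → no match
C. "ppqq" → match
D. "ppq" → no match
E. "q" → match
F → no match
G. "ppqr" → match
Total matched: 3

3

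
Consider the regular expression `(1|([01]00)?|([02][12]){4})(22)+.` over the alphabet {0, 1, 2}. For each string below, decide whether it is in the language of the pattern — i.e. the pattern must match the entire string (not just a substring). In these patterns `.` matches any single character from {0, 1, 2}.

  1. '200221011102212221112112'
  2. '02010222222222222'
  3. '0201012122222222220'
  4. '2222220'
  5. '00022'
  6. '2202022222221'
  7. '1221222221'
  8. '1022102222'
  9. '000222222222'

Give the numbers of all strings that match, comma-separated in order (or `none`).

1 → no match
2 → match
3 → match
4 → match
5 → no match
6 → match
7 → no match
8 → no match
9 → match

2, 3, 4, 6, 9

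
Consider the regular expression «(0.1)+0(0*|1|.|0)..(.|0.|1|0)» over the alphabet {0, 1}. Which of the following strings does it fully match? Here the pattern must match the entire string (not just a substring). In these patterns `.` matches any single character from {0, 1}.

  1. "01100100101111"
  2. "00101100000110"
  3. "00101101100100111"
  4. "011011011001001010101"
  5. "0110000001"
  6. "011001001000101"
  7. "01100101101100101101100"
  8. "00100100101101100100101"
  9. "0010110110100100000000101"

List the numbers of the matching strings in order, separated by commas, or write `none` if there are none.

1, 2, 3, 4, 5, 6, 7, 8

1 → match
2 → match
3 → match
4 → match
5 → match
6 → match
7 → match
8 → match
9 → no match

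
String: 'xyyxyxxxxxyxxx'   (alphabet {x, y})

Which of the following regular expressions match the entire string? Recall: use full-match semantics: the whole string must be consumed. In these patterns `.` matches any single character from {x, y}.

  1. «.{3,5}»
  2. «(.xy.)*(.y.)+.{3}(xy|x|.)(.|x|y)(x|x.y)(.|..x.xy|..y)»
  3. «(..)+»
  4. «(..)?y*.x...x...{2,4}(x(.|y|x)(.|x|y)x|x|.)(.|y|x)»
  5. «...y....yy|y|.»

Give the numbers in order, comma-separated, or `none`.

1 → no match
2 → match
3 → match
4 → match
5 → no match

2, 3, 4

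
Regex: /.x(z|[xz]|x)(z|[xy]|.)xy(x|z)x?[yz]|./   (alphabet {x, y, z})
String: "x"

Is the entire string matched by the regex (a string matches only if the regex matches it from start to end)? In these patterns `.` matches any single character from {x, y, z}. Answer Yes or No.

Yes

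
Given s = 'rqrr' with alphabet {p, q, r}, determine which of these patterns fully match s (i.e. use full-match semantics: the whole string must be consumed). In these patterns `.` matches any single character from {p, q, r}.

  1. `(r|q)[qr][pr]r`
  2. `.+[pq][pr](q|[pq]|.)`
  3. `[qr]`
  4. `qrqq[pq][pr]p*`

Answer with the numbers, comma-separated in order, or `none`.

1 → match
2 → match
3 → no match
4 → no match — must start with 'qrqq'

1, 2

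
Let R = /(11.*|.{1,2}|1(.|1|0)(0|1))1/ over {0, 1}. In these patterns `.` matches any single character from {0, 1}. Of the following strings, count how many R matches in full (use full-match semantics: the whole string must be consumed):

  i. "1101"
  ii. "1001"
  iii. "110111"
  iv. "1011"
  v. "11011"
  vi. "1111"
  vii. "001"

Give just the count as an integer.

7

i. "1101" → match
ii. "1001" → match
iii. "110111" → match
iv. "1011" → match
v. "11011" → match
vi. "1111" → match
vii. "001" → match
Total matched: 7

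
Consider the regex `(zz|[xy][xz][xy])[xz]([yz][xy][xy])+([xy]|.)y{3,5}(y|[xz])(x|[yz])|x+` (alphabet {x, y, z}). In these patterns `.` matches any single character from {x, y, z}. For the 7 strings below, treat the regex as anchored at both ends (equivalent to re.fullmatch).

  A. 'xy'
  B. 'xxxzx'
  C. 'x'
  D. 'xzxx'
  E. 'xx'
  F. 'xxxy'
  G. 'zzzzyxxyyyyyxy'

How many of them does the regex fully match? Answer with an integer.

A → no match
B → no match
C → match
D → no match
E → match
F → no match
G → match
Total matched: 3

3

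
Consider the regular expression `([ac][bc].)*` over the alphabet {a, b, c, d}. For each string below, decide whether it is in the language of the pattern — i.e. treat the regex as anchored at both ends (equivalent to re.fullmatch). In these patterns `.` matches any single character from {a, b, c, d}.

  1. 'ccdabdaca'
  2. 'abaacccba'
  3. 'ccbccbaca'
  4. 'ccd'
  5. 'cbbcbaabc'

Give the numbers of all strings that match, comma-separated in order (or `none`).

1, 2, 3, 4, 5

1. 'ccdabdaca' → match
2. 'abaacccba' → match
3. 'ccbccbaca' → match
4. 'ccd' → match
5. 'cbbcbaabc' → match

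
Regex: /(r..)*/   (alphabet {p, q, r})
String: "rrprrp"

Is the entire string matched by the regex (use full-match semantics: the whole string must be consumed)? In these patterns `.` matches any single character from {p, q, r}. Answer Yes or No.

Yes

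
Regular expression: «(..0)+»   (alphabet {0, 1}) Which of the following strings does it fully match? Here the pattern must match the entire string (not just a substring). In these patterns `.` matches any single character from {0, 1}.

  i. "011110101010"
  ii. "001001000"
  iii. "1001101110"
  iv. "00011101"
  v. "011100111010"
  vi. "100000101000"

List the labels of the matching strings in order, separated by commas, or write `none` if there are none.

i. "011110101010" → no match
ii. "001001000" → no match
iii. "1001101110" → no match
iv. "00011101" → no match — must end with "0"
v. "011100111010" → no match
vi. "100000101000" → no match

none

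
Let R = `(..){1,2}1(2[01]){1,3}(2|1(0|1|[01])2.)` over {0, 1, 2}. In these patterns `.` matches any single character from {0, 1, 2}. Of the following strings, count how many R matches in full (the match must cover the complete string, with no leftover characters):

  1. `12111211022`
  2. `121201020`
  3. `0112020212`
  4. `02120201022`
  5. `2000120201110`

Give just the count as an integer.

1 → match
2 → match
3 → match
4 → match
5 → no match
Total matched: 4

4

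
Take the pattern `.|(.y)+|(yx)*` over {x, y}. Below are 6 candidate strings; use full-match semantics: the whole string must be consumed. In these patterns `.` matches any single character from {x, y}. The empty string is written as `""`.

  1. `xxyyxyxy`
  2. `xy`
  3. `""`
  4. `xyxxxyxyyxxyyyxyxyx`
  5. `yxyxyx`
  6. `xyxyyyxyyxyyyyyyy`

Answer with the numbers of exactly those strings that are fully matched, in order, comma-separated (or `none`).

2, 3, 5

1. `xxyyxyxy` → no match
2. `xy` → match
3. `""` → match
4 → no match
5. `yxyxyx` → match
6 → no match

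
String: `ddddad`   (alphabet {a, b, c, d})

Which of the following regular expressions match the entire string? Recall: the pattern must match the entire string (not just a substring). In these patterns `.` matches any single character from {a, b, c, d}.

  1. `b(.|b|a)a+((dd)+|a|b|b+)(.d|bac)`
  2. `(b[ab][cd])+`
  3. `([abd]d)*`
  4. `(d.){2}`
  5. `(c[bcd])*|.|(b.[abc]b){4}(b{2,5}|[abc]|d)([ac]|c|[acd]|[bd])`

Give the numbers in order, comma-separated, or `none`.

3

1 → no match — must start with `b`
2 → no match — must start with `b`
3 → match
4 → no match
5 → no match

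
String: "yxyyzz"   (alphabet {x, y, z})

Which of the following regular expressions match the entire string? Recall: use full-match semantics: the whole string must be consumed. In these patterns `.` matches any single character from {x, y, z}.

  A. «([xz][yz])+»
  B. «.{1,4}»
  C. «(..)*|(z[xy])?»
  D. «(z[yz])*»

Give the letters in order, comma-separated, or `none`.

C

A → no match
B → no match
C → match
D → no match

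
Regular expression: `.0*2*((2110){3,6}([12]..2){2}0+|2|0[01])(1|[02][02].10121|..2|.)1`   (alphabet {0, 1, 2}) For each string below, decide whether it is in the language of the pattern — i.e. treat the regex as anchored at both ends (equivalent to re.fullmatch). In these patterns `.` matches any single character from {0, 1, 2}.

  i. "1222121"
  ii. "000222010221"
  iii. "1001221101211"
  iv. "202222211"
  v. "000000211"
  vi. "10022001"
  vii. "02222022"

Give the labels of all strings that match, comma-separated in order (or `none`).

i, ii, iii, iv, v

i → match
ii → match
iii → match
iv → match
v → match
vi → no match
vii → no match — must end with "1"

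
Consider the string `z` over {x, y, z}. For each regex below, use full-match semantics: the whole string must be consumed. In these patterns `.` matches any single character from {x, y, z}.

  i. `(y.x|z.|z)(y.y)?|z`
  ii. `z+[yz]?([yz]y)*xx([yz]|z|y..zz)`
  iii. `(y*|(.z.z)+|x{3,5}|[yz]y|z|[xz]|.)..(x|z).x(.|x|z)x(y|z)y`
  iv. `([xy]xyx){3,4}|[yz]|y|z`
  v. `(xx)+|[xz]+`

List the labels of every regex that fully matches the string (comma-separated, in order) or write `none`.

i, iv, v

i → match
ii → no match
iii → no match — must end with `y`
iv → match
v → match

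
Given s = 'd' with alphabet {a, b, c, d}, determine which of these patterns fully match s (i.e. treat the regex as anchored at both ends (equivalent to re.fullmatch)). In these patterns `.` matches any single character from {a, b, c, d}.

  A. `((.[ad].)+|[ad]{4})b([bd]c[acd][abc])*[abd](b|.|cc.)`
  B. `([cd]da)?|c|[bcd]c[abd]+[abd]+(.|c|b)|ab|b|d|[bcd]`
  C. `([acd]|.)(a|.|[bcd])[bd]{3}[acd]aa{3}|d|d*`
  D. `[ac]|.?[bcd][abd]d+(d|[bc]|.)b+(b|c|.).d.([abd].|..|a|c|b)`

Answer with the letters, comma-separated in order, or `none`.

A → no match
B → match
C → match
D → no match

B, C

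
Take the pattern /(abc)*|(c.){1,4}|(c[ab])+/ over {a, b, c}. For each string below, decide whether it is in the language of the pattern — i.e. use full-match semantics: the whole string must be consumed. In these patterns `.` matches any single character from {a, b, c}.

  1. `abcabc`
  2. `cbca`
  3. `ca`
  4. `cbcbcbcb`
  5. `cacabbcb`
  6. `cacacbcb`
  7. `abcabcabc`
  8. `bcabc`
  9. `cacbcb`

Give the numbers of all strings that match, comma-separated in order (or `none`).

1, 2, 3, 4, 6, 7, 9

1 → match
2 → match
3 → match
4 → match
5 → no match
6 → match
7 → match
8 → no match
9 → match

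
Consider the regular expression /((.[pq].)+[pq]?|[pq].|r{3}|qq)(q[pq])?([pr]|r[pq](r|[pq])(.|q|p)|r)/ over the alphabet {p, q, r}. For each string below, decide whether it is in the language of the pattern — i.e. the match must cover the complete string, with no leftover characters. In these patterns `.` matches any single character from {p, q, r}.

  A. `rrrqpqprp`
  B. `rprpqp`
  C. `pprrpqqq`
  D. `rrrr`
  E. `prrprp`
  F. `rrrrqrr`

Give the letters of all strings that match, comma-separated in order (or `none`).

D, E, F

A → no match
B → no match
C → no match
D → match
E → match
F → match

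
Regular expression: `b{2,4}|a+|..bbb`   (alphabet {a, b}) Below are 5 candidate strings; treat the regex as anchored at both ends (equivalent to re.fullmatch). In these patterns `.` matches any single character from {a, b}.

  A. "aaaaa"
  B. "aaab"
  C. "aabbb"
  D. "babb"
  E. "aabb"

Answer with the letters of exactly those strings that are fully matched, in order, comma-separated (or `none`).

A, C

A → match
B → no match
C → match
D → no match
E → no match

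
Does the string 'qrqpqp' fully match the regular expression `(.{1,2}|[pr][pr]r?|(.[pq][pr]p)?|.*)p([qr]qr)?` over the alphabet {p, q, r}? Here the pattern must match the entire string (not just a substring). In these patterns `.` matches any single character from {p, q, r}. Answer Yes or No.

Yes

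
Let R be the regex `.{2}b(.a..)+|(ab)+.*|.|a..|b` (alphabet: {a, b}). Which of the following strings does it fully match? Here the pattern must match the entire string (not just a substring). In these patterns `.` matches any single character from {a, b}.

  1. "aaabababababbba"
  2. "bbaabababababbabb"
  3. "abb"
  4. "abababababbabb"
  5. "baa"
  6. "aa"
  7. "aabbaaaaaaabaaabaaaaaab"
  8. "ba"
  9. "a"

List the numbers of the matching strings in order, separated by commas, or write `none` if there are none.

1 → no match
2 → no match
3. "abb" → match
4 → match
5. "baa" → no match
6. "aa" → no match
7 → match
8. "ba" → no match
9. "a" → match

3, 4, 7, 9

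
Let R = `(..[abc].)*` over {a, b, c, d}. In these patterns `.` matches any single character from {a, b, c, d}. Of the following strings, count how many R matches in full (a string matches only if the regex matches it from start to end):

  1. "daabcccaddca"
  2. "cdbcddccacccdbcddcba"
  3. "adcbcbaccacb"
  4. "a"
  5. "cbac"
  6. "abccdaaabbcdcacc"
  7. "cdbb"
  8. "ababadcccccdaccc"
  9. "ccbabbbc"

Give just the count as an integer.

1 → match
2 → match
3 → match
4 → no match
5 → match
6 → match
7 → match
8 → match
9 → match
Total matched: 8

8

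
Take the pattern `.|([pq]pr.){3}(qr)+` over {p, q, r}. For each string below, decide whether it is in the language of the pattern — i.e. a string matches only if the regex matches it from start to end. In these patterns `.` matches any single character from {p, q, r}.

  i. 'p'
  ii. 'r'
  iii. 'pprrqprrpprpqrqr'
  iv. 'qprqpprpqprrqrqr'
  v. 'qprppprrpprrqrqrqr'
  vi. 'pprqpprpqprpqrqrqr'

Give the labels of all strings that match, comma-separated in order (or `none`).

i, ii, iii, iv, v, vi

i → match
ii → match
iii → match
iv → match
v → match
vi → match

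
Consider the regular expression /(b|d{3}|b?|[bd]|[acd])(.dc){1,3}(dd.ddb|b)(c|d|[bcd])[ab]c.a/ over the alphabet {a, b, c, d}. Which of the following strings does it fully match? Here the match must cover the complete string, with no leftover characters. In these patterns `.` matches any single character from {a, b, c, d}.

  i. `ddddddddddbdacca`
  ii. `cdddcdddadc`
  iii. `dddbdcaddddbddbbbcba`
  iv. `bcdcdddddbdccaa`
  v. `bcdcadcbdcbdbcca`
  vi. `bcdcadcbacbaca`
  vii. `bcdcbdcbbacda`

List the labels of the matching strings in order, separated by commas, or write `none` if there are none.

v, vii

i → no match
ii → no match — must end with `a`
iii → no match
iv → no match
v → match
vi → no match
vii → match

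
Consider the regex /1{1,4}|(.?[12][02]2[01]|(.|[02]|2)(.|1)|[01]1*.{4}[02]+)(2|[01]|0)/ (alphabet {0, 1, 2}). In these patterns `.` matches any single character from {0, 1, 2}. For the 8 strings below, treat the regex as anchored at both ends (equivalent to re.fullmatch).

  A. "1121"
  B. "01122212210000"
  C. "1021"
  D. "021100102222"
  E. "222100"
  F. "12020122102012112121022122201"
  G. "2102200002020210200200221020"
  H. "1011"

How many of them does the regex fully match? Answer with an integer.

0

A. "1121" → no match
B → no match
C. "1021" → no match
D. "021100102222" → no match
E. "222100" → no match
F → no match
G → no match
H. "1011" → no match
Total matched: 0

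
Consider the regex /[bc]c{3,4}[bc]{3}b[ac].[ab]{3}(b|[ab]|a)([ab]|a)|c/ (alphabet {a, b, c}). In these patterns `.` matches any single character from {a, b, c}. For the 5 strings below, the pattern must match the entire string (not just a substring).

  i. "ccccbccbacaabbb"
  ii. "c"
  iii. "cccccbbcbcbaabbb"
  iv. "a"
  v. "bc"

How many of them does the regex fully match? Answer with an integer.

i → match
ii. "c" → match
iii → match
iv. "a" → no match
v. "bc" → no match
Total matched: 3

3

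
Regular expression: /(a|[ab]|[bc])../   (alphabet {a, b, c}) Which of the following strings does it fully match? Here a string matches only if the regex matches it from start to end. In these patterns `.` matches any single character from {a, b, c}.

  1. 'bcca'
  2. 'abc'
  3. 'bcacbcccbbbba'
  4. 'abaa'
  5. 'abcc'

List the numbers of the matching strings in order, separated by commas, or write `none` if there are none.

1 → no match
2 → match
3 → no match
4 → no match
5 → no match

2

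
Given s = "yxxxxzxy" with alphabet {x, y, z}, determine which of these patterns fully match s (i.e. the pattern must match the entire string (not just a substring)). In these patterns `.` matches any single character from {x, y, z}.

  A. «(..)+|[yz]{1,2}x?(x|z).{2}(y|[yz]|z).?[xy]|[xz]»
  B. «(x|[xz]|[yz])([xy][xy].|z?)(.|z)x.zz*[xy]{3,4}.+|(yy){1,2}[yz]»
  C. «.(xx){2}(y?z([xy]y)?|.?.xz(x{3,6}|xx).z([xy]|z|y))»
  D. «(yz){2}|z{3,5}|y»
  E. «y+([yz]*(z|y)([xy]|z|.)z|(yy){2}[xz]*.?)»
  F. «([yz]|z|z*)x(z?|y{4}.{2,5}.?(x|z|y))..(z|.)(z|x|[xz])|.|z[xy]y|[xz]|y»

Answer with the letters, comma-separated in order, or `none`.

A, C

A → match
B → no match
C → match
D → no match
E → no match
F → no match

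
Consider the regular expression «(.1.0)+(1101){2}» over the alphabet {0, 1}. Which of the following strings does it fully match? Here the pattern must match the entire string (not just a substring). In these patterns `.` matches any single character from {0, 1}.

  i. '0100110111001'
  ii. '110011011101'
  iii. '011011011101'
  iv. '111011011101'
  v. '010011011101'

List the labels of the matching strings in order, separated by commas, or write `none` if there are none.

ii, iii, iv, v

i → no match — must end with '1101'
ii → match
iii → match
iv → match
v → match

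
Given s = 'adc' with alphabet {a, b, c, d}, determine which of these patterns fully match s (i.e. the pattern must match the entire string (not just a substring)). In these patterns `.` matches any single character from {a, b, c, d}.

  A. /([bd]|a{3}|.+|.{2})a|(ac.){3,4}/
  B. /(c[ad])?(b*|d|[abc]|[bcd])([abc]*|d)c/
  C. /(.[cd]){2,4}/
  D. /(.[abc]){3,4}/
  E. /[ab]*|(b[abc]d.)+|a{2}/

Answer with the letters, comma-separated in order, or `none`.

A → no match
B → match
C → no match
D → no match
E → no match

B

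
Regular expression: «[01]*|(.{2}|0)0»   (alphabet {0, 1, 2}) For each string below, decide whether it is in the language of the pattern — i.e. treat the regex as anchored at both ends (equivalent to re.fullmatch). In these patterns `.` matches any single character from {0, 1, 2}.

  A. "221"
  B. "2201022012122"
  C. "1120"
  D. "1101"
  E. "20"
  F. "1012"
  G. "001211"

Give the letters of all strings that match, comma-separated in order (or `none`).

D

A → no match
B → no match
C → no match
D → match
E → no match
F → no match
G → no match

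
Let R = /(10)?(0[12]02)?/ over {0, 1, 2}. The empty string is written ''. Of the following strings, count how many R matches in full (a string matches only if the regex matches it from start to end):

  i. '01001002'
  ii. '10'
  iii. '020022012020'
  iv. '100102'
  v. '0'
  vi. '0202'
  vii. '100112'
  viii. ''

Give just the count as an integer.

4

i → no match
ii → match
iii → no match
iv → match
v → no match
vi → match
vii → no match
viii → match
Total matched: 4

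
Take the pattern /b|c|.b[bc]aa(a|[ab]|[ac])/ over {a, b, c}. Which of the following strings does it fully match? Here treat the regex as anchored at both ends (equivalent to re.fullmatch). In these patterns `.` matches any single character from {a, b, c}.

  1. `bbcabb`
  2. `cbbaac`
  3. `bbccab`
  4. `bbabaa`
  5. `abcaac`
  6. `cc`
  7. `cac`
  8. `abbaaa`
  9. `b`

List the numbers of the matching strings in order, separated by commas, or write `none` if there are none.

1 → no match
2 → match
3 → no match
4 → no match
5 → match
6 → no match
7 → no match
8 → match
9 → match

2, 5, 8, 9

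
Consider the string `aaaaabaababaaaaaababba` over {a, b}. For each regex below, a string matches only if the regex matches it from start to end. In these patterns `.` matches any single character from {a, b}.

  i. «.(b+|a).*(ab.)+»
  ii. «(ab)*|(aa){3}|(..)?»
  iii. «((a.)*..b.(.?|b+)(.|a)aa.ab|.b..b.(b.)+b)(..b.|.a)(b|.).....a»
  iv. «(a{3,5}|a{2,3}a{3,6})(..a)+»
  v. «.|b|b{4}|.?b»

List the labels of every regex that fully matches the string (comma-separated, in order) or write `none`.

iv

i → no match
ii → no match
iii → no match
iv → match
v → no match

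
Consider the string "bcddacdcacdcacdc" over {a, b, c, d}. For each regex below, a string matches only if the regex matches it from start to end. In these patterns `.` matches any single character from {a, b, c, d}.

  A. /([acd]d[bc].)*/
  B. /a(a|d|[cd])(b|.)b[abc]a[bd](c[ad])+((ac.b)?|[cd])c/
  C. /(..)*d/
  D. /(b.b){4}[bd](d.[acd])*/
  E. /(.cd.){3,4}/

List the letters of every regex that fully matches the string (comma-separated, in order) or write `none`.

E

A → no match
B → no match — must start with "a"
C → no match — must end with "d"
D → no match
E → match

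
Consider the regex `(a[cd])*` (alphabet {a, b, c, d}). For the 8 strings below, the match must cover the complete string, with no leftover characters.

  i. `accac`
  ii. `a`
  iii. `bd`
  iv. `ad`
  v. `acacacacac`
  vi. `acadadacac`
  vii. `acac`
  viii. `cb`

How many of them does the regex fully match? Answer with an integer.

i → no match
ii → no match
iii → no match
iv → match
v → match
vi → match
vii → match
viii → no match
Total matched: 4

4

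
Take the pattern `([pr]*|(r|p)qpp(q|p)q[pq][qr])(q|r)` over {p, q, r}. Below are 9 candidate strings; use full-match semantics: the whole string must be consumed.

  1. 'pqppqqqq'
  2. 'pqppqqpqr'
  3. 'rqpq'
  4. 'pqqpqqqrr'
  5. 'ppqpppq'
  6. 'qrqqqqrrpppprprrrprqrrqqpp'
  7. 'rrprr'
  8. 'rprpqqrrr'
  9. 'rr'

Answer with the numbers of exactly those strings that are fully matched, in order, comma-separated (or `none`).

2, 7, 9

1 → no match
2 → match
3 → no match
4 → no match
5 → no match
6 → no match
7 → match
8 → no match
9 → match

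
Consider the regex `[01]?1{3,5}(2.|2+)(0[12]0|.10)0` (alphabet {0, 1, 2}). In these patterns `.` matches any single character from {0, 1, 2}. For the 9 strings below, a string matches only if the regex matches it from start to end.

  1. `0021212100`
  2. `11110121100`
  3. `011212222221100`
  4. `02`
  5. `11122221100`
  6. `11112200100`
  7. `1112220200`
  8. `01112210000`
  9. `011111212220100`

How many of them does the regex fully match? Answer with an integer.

1 → no match
2 → no match
3 → no match
4 → no match — must end with `0`
5 → match
6 → no match
7 → match
8 → no match
9 → no match
Total matched: 2

2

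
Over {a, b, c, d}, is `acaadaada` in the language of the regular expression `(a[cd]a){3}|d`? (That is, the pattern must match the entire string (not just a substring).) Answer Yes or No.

Yes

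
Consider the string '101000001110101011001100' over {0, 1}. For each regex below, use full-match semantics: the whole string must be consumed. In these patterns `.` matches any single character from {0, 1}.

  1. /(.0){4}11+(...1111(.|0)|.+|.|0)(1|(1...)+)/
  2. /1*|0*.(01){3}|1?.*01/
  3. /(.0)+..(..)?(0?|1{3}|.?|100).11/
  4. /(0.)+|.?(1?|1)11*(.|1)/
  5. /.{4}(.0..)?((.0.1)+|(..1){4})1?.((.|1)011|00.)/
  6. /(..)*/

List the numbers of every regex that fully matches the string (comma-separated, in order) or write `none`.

1 → match
2 → no match
3 → no match — must end with '11'
4 → no match
5 → no match
6 → match

1, 6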